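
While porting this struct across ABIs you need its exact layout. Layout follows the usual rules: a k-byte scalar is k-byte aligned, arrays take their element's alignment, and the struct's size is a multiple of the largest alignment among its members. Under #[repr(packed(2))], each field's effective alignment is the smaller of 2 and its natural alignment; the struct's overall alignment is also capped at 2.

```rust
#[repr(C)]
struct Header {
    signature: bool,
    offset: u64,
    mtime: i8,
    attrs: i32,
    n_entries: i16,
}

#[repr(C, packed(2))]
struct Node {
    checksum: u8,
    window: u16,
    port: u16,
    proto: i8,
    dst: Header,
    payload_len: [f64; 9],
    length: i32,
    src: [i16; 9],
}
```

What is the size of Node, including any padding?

Header: @0: signature [1B, align 1] → 1; +7 pad (align 8); @8: offset [8B, align 8] → 16; @16: mtime [1B, align 1] → 17; +3 pad (align 4); @20: attrs [4B, align 4] → 24; @24: n_entries [2B, align 2] → 26; +6 tail pad (align 8); size 32, align 8
@0: checksum [1B, align 1] → 1
+1 pad (align 2)
@2: window [2B, align 2] → 4
@4: port [2B, align 2] → 6
@6: proto [1B, align 1] → 7
+1 pad (align 2)
@8: dst [32B, align 2] → 40
@40: payload_len [72B, align 2] → 112
@112: length [4B, align 2] → 116
@116: src [18B, align 2] → 134
size 134, align 2

134 bytes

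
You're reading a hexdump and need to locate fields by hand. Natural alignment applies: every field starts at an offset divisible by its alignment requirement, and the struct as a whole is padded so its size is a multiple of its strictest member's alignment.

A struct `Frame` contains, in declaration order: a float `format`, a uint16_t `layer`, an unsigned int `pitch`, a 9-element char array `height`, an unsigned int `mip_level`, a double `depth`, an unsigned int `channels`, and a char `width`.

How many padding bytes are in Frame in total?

0..4  format  (4B, 4-aligned)
4..6  layer  (2B, 2-aligned)
6..8  -- padding (2B)
8..12  pitch  (4B, 4-aligned)
12..21  height  (9B, 1-aligned)
21..24  -- padding (3B)
24..28  mip_level  (4B, 4-aligned)
28..32  -- padding (4B)
32..40  depth  (8B, 8-aligned)
40..44  channels  (4B, 4-aligned)
44..45  width  (1B, 1-aligned)
45..48  -- tail padding (3B)
sizeof = 48, alignof = 8
data bytes 36, size 48 → padding 12

12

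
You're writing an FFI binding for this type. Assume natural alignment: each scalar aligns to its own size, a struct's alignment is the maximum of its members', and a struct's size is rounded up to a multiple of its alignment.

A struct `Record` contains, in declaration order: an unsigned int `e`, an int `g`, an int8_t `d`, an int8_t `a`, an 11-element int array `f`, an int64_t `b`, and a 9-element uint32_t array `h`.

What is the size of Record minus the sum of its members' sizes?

6

0..4  e  (4B, 4-aligned)
4..8  g  (4B, 4-aligned)
8..9  d  (1B, 1-aligned)
9..10  a  (1B, 1-aligned)
10..12  -- padding (2B)
12..56  f  (44B, 4-aligned)
56..64  b  (8B, 8-aligned)
64..100  h  (36B, 4-aligned)
100..104  -- tail padding (4B)
sizeof = 104, alignof = 8
data bytes 98, size 104 → padding 6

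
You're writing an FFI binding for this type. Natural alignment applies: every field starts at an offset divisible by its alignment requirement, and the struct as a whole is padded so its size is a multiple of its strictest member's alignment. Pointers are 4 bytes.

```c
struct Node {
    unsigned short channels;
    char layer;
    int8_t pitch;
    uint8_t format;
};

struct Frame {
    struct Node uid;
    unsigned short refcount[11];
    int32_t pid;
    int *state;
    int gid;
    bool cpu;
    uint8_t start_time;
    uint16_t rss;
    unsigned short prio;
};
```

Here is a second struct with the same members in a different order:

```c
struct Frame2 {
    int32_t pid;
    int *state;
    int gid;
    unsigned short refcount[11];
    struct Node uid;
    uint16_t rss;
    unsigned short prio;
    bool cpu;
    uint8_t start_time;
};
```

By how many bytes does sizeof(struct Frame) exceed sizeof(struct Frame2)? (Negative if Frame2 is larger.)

0

Node: channels at 0 (size 2, align 2) → ends 2; layer at 2 (size 1, align 1) → ends 3; pitch at 3 (size 1, align 1) → ends 4; format at 4 (size 1, align 1) → ends 5; tail pad 1 to reach multiple of 2; total 6 bytes, alignment 2
uid at 0 (size 6, align 2) → ends 6
refcount at 6 (size 22, align 2) → ends 28
pid at 28 (size 4, align 4) → ends 32
state at 32 (size 4, align 4) → ends 36
gid at 36 (size 4, align 4) → ends 40
cpu at 40 (size 1, align 1) → ends 41
start_time at 41 (size 1, align 1) → ends 42
rss at 42 (size 2, align 2) → ends 44
prio at 44 (size 2, align 2) → ends 46
tail pad 2 to reach multiple of 4
total 48 bytes, alignment 4
— Frame2 —
pid at 0 (size 4, align 4) → ends 4
state at 4 (size 4, align 4) → ends 8
gid at 8 (size 4, align 4) → ends 12
refcount at 12 (size 22, align 2) → ends 34
uid at 34 (size 6, align 2) → ends 40
rss at 40 (size 2, align 2) → ends 42
prio at 42 (size 2, align 2) → ends 44
cpu at 44 (size 1, align 1) → ends 45
start_time at 45 (size 1, align 1) → ends 46
tail pad 2 to reach multiple of 4
total 48 bytes, alignment 4
48 − 48 = 0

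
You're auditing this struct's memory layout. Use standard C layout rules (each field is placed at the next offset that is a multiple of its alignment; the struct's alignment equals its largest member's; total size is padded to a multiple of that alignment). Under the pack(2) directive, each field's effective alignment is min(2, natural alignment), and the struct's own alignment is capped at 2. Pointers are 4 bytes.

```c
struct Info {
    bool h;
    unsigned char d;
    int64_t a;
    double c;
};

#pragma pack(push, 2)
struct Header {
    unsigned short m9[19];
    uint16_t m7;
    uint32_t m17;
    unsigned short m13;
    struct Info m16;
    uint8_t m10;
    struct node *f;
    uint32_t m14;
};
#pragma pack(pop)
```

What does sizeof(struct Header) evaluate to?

Info: @0: h [1B, align 1] → 1; @1: d [1B, align 1] → 2; +6 pad (align 8); @8: a [8B, align 8] → 16; @16: c [8B, align 8] → 24; size 24, align 8
@0: m9 [38B, align 2] → 38
@38: m7 [2B, align 2] → 40
@40: m17 [4B, align 2] → 44
@44: m13 [2B, align 2] → 46
@46: m16 [24B, align 2] → 70
@70: m10 [1B, align 1] → 71
+1 pad (align 2)
@72: f [4B, align 2] → 76
@76: m14 [4B, align 2] → 80
size 80, align 2

80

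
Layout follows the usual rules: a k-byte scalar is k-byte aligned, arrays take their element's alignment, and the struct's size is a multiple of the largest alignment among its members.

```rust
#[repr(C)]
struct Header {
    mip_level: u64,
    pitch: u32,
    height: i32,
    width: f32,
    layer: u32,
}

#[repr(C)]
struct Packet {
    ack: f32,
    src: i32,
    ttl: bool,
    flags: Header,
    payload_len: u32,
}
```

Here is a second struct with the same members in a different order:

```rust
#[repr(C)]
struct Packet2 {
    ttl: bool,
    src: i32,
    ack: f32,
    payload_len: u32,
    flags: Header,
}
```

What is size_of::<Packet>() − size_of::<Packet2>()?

8

Header: @0: mip_level [8B, align 8] → 8; @8: pitch [4B, align 4] → 12; @12: height [4B, align 4] → 16; @16: width [4B, align 4] → 20; @20: layer [4B, align 4] → 24; size 24, align 8
@0: ack [4B, align 4] → 4
@4: src [4B, align 4] → 8
@8: ttl [1B, align 1] → 9
+7 pad (align 8)
@16: flags [24B, align 8] → 40
@40: payload_len [4B, align 4] → 44
+4 tail pad (align 8)
size 48, align 8
— Packet2 —
@0: ttl [1B, align 1] → 1
+3 pad (align 4)
@4: src [4B, align 4] → 8
@8: ack [4B, align 4] → 12
@12: payload_len [4B, align 4] → 16
@16: flags [24B, align 8] → 40
size 40, align 8
48 − 40 = 8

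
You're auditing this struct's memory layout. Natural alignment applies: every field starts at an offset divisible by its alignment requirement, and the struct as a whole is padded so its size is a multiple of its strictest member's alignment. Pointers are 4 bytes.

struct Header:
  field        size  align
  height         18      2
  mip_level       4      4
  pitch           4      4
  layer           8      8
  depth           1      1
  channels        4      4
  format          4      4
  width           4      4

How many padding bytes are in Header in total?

9

0..18  height  (18B, 2-aligned)
18..20  -- padding (2B)
20..24  mip_level  (4B, 4-aligned)
24..28  pitch  (4B, 4-aligned)
28..32  -- padding (4B)
32..40  layer  (8B, 8-aligned)
40..41  depth  (1B, 1-aligned)
41..44  -- padding (3B)
44..48  channels  (4B, 4-aligned)
48..52  format  (4B, 4-aligned)
52..56  width  (4B, 4-aligned)
sizeof = 56, alignof = 8
data bytes 47, size 56 → padding 9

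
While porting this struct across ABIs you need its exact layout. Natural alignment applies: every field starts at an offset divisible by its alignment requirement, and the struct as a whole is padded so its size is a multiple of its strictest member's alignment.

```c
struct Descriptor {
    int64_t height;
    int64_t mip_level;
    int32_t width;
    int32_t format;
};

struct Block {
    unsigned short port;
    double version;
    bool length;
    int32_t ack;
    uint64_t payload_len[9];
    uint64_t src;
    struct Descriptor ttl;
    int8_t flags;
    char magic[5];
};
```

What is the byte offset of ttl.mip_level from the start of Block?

Descriptor: 0..8  height  (8B, 8-aligned); 8..16  mip_level  (8B, 8-aligned); 16..20  width  (4B, 4-aligned); 20..24  format  (4B, 4-aligned); sizeof = 24, alignof = 8
0..2  port  (2B, 2-aligned)
2..8  -- padding (6B)
8..16  version  (8B, 8-aligned)
16..17  length  (1B, 1-aligned)
17..20  -- padding (3B)
20..24  ack  (4B, 4-aligned)
24..96  payload_len  (72B, 8-aligned)
96..104  src  (8B, 8-aligned)
104..128  ttl  (24B, 8-aligned)
within Descriptor: mip_level at 8
104 + 8 = 112

112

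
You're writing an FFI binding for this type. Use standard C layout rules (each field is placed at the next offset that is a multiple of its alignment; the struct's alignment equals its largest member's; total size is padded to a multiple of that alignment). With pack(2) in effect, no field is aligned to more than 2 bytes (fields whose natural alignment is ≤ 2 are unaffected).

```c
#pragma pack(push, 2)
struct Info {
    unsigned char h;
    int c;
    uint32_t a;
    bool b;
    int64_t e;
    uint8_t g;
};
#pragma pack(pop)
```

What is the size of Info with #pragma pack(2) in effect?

22

h at 0 (size 1, align 1) → ends 1
pad 1 to align 2 for c
c at 2 (size 4, align 2) → ends 6
a at 6 (size 4, align 2) → ends 10
b at 10 (size 1, align 1) → ends 11
pad 1 to align 2 for e
e at 12 (size 8, align 2) → ends 20
g at 20 (size 1, align 1) → ends 21
tail pad 1 to reach multiple of 2
total 22 bytes, alignment 2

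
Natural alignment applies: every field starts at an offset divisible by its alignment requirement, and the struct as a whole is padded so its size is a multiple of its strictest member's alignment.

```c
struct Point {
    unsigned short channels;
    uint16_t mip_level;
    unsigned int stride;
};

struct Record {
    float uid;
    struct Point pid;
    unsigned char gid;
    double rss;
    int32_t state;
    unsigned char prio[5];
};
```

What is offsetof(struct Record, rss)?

16

Point: @0: channels [2B, align 2] → 2; @2: mip_level [2B, align 2] → 4; @4: stride [4B, align 4] → 8; size 8, align 4
@0: uid [4B, align 4] → 4
@4: pid [8B, align 4] → 12
@12: gid [1B, align 1] → 13
+3 pad (align 8)
@16: rss [8B, align 8] → 24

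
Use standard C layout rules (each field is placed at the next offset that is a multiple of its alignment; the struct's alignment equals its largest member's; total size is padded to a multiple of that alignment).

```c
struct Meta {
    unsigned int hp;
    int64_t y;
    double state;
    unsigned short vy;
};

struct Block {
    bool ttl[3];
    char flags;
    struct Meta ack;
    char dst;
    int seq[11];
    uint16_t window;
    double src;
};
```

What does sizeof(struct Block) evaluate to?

Meta: @0: hp [4B, align 4] → 4; +4 pad (align 8); @8: y [8B, align 8] → 16; @16: state [8B, align 8] → 24; @24: vy [2B, align 2] → 26; +6 tail pad (align 8); size 32, align 8
@0: ttl [3B, align 1] → 3
@3: flags [1B, align 1] → 4
+4 pad (align 8)
@8: ack [32B, align 8] → 40
@40: dst [1B, align 1] → 41
+3 pad (align 4)
@44: seq [44B, align 4] → 88
@88: window [2B, align 2] → 90
+6 pad (align 8)
@96: src [8B, align 8] → 104
size 104, align 8

104 bytes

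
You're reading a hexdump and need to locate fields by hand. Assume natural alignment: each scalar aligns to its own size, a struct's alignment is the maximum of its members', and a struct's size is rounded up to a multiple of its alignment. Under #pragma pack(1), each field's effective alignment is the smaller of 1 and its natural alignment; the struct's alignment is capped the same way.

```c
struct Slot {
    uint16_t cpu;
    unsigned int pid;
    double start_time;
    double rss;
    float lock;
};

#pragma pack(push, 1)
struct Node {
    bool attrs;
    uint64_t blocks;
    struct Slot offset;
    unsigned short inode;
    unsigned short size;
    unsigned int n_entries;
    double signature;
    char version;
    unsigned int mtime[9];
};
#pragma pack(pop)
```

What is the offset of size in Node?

43

Slot: 0..2  cpu  (2B, 2-aligned); 2..4  -- padding (2B); 4..8  pid  (4B, 4-aligned); 8..16  start_time  (8B, 8-aligned); 16..24  rss  (8B, 8-aligned); 24..28  lock  (4B, 4-aligned); 28..32  -- tail padding (4B); sizeof = 32, alignof = 8
0..1  attrs  (1B, 1-aligned)
1..9  blocks  (8B, 1-aligned)
9..41  offset  (32B, 1-aligned)
41..43  inode  (2B, 1-aligned)
43..45  size  (2B, 1-aligned)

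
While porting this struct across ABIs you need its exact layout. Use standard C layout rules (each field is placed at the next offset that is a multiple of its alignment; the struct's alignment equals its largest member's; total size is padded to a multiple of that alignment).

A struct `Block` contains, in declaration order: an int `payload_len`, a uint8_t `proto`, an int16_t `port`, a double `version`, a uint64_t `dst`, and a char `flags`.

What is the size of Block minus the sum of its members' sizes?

@0: payload_len [4B, align 4] → 4
@4: proto [1B, align 1] → 5
+1 pad (align 2)
@6: port [2B, align 2] → 8
@8: version [8B, align 8] → 16
@16: dst [8B, align 8] → 24
@24: flags [1B, align 1] → 25
+7 tail pad (align 8)
size 32, align 8
data bytes 24, size 32 → padding 8

8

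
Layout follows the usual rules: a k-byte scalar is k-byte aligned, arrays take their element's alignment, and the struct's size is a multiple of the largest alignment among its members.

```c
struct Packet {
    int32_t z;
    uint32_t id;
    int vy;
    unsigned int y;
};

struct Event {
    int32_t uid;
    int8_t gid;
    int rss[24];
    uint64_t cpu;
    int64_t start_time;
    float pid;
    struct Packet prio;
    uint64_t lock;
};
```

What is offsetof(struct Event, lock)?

144

Packet: @0: z [4B, align 4] → 4; @4: id [4B, align 4] → 8; @8: vy [4B, align 4] → 12; @12: y [4B, align 4] → 16; size 16, align 4
@0: uid [4B, align 4] → 4
@4: gid [1B, align 1] → 5
+3 pad (align 4)
@8: rss [96B, align 4] → 104
@104: cpu [8B, align 8] → 112
@112: start_time [8B, align 8] → 120
@120: pid [4B, align 4] → 124
@124: prio [16B, align 4] → 140
+4 pad (align 8)
@144: lock [8B, align 8] → 152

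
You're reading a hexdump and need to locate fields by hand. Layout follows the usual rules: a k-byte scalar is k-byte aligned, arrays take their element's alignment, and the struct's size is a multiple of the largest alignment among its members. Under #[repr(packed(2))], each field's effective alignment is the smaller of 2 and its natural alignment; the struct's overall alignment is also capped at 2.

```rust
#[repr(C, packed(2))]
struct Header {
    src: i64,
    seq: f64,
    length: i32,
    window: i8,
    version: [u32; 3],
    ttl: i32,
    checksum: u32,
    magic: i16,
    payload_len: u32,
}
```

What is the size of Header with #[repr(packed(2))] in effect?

48

0..8  src  (8B, 2-aligned)
8..16  seq  (8B, 2-aligned)
16..20  length  (4B, 2-aligned)
20..21  window  (1B, 1-aligned)
21..22  -- padding (1B)
22..34  version  (12B, 2-aligned)
34..38  ttl  (4B, 2-aligned)
38..42  checksum  (4B, 2-aligned)
42..44  magic  (2B, 2-aligned)
44..48  payload_len  (4B, 2-aligned)
sizeof = 48, alignof = 2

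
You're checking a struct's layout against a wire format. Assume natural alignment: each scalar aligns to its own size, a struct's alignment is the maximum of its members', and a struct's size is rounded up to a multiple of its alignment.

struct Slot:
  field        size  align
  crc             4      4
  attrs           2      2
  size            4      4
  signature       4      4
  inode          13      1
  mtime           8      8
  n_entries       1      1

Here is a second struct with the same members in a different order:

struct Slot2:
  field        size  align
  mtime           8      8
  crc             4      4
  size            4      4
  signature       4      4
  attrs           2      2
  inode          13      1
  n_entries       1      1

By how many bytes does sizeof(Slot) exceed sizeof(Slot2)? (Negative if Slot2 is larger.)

8

0..4  crc  (4B, 4-aligned)
4..6  attrs  (2B, 2-aligned)
6..8  -- padding (2B)
8..12  size  (4B, 4-aligned)
12..16  signature  (4B, 4-aligned)
16..29  inode  (13B, 1-aligned)
29..32  -- padding (3B)
32..40  mtime  (8B, 8-aligned)
40..41  n_entries  (1B, 1-aligned)
41..48  -- tail padding (7B)
sizeof = 48, alignof = 8
— Slot2 —
0..8  mtime  (8B, 8-aligned)
8..12  crc  (4B, 4-aligned)
12..16  size  (4B, 4-aligned)
16..20  signature  (4B, 4-aligned)
20..22  attrs  (2B, 2-aligned)
22..35  inode  (13B, 1-aligned)
35..36  n_entries  (1B, 1-aligned)
36..40  -- tail padding (4B)
sizeof = 40, alignof = 8
48 − 40 = 8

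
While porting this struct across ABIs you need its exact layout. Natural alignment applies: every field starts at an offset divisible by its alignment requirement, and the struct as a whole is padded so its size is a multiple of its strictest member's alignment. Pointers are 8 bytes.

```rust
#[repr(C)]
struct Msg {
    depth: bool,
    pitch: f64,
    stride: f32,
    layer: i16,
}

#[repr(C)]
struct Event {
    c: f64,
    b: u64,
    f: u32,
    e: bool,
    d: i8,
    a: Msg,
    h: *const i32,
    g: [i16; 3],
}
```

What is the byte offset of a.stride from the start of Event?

Msg: depth at 0 (size 1, align 1) → ends 1; pad 7 to align 8 for pitch; pitch at 8 (size 8, align 8) → ends 16; stride at 16 (size 4, align 4) → ends 20; layer at 20 (size 2, align 2) → ends 22; tail pad 2 to reach multiple of 8; total 24 bytes, alignment 8
c at 0 (size 8, align 8) → ends 8
b at 8 (size 8, align 8) → ends 16
f at 16 (size 4, align 4) → ends 20
e at 20 (size 1, align 1) → ends 21
d at 21 (size 1, align 1) → ends 22
pad 2 to align 8 for a
a at 24 (size 24, align 8) → ends 48
within Msg: stride at 16
24 + 16 = 40

40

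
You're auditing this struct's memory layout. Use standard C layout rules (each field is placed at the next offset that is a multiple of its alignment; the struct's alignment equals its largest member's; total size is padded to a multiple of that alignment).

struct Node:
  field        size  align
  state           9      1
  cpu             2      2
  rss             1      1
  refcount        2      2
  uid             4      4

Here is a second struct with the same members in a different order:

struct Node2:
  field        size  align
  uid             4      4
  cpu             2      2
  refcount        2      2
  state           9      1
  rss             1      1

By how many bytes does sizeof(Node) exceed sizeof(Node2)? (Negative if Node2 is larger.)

0..9  state  (9B, 1-aligned)
9..10  -- padding (1B)
10..12  cpu  (2B, 2-aligned)
12..13  rss  (1B, 1-aligned)
13..14  -- padding (1B)
14..16  refcount  (2B, 2-aligned)
16..20  uid  (4B, 4-aligned)
sizeof = 20, alignof = 4
— Node2 —
0..4  uid  (4B, 4-aligned)
4..6  cpu  (2B, 2-aligned)
6..8  refcount  (2B, 2-aligned)
8..17  state  (9B, 1-aligned)
17..18  rss  (1B, 1-aligned)
18..20  -- tail padding (2B)
sizeof = 20, alignof = 4
20 − 20 = 0

0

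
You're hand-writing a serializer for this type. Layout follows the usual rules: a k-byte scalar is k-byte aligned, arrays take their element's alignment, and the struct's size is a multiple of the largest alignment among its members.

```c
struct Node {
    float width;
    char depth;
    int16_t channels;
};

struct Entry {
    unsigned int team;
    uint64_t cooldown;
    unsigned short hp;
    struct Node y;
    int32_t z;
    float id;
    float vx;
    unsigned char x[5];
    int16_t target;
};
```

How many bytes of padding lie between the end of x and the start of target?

Node: @0: width [4B, align 4] → 4; @4: depth [1B, align 1] → 5; +1 pad (align 2); @6: channels [2B, align 2] → 8; size 8, align 4
@0: team [4B, align 4] → 4
+4 pad (align 8)
@8: cooldown [8B, align 8] → 16
@16: hp [2B, align 2] → 18
+2 pad (align 4)
@20: y [8B, align 4] → 28
@28: z [4B, align 4] → 32
@32: id [4B, align 4] → 36
@36: vx [4B, align 4] → 40
@40: x [5B, align 1] → 45
+1 pad (align 2)
@46: target [2B, align 2] → 48

1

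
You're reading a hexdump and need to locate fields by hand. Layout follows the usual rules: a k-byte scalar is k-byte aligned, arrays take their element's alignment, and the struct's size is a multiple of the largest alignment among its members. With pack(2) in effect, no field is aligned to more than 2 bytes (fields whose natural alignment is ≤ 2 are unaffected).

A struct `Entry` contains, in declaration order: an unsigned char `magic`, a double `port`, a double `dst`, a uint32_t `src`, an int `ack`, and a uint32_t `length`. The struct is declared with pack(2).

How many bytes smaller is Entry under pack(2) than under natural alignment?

natural layout:
  magic at 0 (size 1, align 1) → ends 1
  pad 7 to align 8 for port
  port at 8 (size 8, align 8) → ends 16
  dst at 16 (size 8, align 8) → ends 24
  src at 24 (size 4, align 4) → ends 28
  ack at 28 (size 4, align 4) → ends 32
  length at 32 (size 4, align 4) → ends 36
  tail pad 4 to reach multiple of 8
  total 40 bytes, alignment 8
packed(2) layout:
  magic at 0 (size 1, align 1) → ends 1
  pad 1 to align 2 for port
  port at 2 (size 8, align 2) → ends 10
  dst at 10 (size 8, align 2) → ends 18
  src at 18 (size 4, align 2) → ends 22
  ack at 22 (size 4, align 2) → ends 26
  length at 26 (size 4, align 2) → ends 30
  total 30 bytes, alignment 2
40 − 30 = 10

10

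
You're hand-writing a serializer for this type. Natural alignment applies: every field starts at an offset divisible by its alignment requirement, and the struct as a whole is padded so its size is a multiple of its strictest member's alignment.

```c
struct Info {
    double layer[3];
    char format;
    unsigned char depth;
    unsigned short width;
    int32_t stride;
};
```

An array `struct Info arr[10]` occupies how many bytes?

@0: layer [24B, align 8] → 24
@24: format [1B, align 1] → 25
@25: depth [1B, align 1] → 26
@26: width [2B, align 2] → 28
@28: stride [4B, align 4] → 32
size 32, align 8
array of 10: 10 × 32 = 320

320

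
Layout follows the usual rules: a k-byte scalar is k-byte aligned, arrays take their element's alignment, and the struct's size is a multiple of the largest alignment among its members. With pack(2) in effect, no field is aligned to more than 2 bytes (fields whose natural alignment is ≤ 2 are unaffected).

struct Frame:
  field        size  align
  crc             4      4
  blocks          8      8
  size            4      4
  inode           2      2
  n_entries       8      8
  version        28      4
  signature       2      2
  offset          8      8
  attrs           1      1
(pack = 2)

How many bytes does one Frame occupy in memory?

66 bytes

crc at 0 (size 4, align 2) → ends 4
blocks at 4 (size 8, align 2) → ends 12
size at 12 (size 4, align 2) → ends 16
inode at 16 (size 2, align 2) → ends 18
n_entries at 18 (size 8, align 2) → ends 26
version at 26 (size 28, align 2) → ends 54
signature at 54 (size 2, align 2) → ends 56
offset at 56 (size 8, align 2) → ends 64
attrs at 64 (size 1, align 1) → ends 65
tail pad 1 to reach multiple of 2
total 66 bytes, alignment 2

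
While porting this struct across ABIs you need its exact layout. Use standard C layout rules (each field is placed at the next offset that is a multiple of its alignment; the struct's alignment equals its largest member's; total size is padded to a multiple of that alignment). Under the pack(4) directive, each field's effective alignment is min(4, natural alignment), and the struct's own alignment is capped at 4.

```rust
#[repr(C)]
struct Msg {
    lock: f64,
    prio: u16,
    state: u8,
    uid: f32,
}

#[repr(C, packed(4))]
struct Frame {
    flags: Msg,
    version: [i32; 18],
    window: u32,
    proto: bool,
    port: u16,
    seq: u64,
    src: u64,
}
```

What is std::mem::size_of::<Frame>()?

Msg: lock at 0 (size 8, align 8) → ends 8; prio at 8 (size 2, align 2) → ends 10; state at 10 (size 1, align 1) → ends 11; pad 1 to align 4 for uid; uid at 12 (size 4, align 4) → ends 16; total 16 bytes, alignment 8
flags at 0 (size 16, align 4) → ends 16
version at 16 (size 72, align 4) → ends 88
window at 88 (size 4, align 4) → ends 92
proto at 92 (size 1, align 1) → ends 93
pad 1 to align 2 for port
port at 94 (size 2, align 2) → ends 96
seq at 96 (size 8, align 4) → ends 104
src at 104 (size 8, align 4) → ends 112
total 112 bytes, alignment 4

112 bytes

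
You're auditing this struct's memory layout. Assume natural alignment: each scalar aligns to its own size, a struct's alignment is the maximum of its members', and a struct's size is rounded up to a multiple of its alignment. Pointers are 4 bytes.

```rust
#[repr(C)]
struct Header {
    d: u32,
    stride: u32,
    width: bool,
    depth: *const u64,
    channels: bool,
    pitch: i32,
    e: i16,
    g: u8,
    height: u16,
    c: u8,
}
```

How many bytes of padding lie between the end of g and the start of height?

@0: d [4B, align 4] → 4
@4: stride [4B, align 4] → 8
@8: width [1B, align 1] → 9
+3 pad (align 4)
@12: depth [4B, align 4] → 16
@16: channels [1B, align 1] → 17
+3 pad (align 4)
@20: pitch [4B, align 4] → 24
@24: e [2B, align 2] → 26
@26: g [1B, align 1] → 27
+1 pad (align 2)
@28: height [2B, align 2] → 30

1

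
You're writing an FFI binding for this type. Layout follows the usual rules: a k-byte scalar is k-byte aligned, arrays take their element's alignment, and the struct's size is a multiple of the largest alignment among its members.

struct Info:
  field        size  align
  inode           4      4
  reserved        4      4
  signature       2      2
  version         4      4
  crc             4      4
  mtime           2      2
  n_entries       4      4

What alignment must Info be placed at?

member alignments: inode=4, reserved=4, signature=2, version=4, crc=4, mtime=2, n_entries=4
max = 4

4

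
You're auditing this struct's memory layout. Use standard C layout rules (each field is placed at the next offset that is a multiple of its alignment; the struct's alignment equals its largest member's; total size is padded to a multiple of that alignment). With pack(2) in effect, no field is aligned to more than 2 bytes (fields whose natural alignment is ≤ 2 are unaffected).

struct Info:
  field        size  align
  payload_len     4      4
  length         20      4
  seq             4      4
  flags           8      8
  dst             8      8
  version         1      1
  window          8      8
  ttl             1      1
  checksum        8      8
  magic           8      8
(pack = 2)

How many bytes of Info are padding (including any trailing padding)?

0..4  payload_len  (4B, 2-aligned)
4..24  length  (20B, 2-aligned)
24..28  seq  (4B, 2-aligned)
28..36  flags  (8B, 2-aligned)
36..44  dst  (8B, 2-aligned)
44..45  version  (1B, 1-aligned)
45..46  -- padding (1B)
46..54  window  (8B, 2-aligned)
54..55  ttl  (1B, 1-aligned)
55..56  -- padding (1B)
56..64  checksum  (8B, 2-aligned)
64..72  magic  (8B, 2-aligned)
sizeof = 72, alignof = 2
data bytes 70, size 72 → padding 2

2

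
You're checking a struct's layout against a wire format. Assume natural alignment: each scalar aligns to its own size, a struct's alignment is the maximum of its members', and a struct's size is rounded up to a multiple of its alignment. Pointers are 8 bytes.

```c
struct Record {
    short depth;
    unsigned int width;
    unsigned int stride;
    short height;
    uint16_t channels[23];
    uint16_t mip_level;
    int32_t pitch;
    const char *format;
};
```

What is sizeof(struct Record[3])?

240

0..2  depth  (2B, 2-aligned)
2..4  -- padding (2B)
4..8  width  (4B, 4-aligned)
8..12  stride  (4B, 4-aligned)
12..14  height  (2B, 2-aligned)
14..60  channels  (46B, 2-aligned)
60..62  mip_level  (2B, 2-aligned)
62..64  -- padding (2B)
64..68  pitch  (4B, 4-aligned)
68..72  -- padding (4B)
72..80  format  (8B, 8-aligned)
sizeof = 80, alignof = 8
array of 3: 3 × 80 = 240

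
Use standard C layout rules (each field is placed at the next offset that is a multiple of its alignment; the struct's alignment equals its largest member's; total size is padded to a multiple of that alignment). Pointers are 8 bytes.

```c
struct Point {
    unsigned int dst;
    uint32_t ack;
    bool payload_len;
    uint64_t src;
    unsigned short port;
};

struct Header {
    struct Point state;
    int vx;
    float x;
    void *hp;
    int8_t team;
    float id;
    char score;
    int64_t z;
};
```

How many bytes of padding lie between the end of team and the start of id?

Point: dst at 0 (size 4, align 4) → ends 4; ack at 4 (size 4, align 4) → ends 8; payload_len at 8 (size 1, align 1) → ends 9; pad 7 to align 8 for src; src at 16 (size 8, align 8) → ends 24; port at 24 (size 2, align 2) → ends 26; tail pad 6 to reach multiple of 8; total 32 bytes, alignment 8
state at 0 (size 32, align 8) → ends 32
vx at 32 (size 4, align 4) → ends 36
x at 36 (size 4, align 4) → ends 40
hp at 40 (size 8, align 8) → ends 48
team at 48 (size 1, align 1) → ends 49
pad 3 to align 4 for id
id at 52 (size 4, align 4) → ends 56

3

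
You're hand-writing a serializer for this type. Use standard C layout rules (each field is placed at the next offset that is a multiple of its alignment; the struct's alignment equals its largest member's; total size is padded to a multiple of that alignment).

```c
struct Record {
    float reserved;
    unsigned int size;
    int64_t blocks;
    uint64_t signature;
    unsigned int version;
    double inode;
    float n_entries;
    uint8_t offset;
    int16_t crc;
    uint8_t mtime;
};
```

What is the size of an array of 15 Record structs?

840

@0: reserved [4B, align 4] → 4
@4: size [4B, align 4] → 8
@8: blocks [8B, align 8] → 16
@16: signature [8B, align 8] → 24
@24: version [4B, align 4] → 28
+4 pad (align 8)
@32: inode [8B, align 8] → 40
@40: n_entries [4B, align 4] → 44
@44: offset [1B, align 1] → 45
+1 pad (align 2)
@46: crc [2B, align 2] → 48
@48: mtime [1B, align 1] → 49
+7 tail pad (align 8)
size 56, align 8
array of 15: 15 × 56 = 840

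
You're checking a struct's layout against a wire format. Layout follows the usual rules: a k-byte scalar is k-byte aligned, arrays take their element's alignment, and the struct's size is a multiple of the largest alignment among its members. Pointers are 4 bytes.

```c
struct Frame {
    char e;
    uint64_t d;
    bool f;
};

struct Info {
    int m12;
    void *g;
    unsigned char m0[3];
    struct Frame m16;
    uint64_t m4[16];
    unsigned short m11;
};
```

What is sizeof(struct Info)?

Frame: e at 0 (size 1, align 1) → ends 1; pad 7 to align 8 for d; d at 8 (size 8, align 8) → ends 16; f at 16 (size 1, align 1) → ends 17; tail pad 7 to reach multiple of 8; total 24 bytes, alignment 8
m12 at 0 (size 4, align 4) → ends 4
g at 4 (size 4, align 4) → ends 8
m0 at 8 (size 3, align 1) → ends 11
pad 5 to align 8 for m16
m16 at 16 (size 24, align 8) → ends 40
m4 at 40 (size 128, align 8) → ends 168
m11 at 168 (size 2, align 2) → ends 170
tail pad 6 to reach multiple of 8
total 176 bytes, alignment 8

176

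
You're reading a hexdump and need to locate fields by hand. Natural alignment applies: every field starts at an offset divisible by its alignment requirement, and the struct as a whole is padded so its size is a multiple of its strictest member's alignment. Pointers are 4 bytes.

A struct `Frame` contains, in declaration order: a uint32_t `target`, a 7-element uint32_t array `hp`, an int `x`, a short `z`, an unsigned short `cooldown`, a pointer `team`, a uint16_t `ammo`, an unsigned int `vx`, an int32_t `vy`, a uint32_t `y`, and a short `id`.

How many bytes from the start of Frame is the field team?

40

target at 0 (size 4, align 4) → ends 4
hp at 4 (size 28, align 4) → ends 32
x at 32 (size 4, align 4) → ends 36
z at 36 (size 2, align 2) → ends 38
cooldown at 38 (size 2, align 2) → ends 40
team at 40 (size 4, align 4) → ends 44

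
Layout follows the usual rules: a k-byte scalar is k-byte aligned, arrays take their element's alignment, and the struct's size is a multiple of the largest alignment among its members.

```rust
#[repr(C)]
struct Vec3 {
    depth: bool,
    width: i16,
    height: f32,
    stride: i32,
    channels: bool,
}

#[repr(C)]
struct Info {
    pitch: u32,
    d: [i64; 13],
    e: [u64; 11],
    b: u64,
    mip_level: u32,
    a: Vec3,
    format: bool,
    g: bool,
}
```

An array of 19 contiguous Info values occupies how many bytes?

Vec3: depth at 0 (size 1, align 1) → ends 1; pad 1 to align 2 for width; width at 2 (size 2, align 2) → ends 4; height at 4 (size 4, align 4) → ends 8; stride at 8 (size 4, align 4) → ends 12; channels at 12 (size 1, align 1) → ends 13; tail pad 3 to reach multiple of 4; total 16 bytes, alignment 4
pitch at 0 (size 4, align 4) → ends 4
pad 4 to align 8 for d
d at 8 (size 104, align 8) → ends 112
e at 112 (size 88, align 8) → ends 200
b at 200 (size 8, align 8) → ends 208
mip_level at 208 (size 4, align 4) → ends 212
a at 212 (size 16, align 4) → ends 228
format at 228 (size 1, align 1) → ends 229
g at 229 (size 1, align 1) → ends 230
tail pad 2 to reach multiple of 8
total 232 bytes, alignment 8
array of 19: 19 × 232 = 4408

4408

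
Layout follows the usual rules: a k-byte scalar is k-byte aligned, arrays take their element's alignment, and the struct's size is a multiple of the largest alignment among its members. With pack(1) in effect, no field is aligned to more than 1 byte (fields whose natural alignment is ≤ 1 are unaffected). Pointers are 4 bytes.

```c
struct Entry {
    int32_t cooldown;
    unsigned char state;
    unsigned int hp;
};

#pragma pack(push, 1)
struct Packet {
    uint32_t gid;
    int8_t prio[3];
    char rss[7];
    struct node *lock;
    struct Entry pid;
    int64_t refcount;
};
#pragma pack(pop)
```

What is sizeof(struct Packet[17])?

Entry: @0: cooldown [4B, align 4] → 4; @4: state [1B, align 1] → 5; +3 pad (align 4); @8: hp [4B, align 4] → 12; size 12, align 4
@0: gid [4B, align 1] → 4
@4: prio [3B, align 1] → 7
@7: rss [7B, align 1] → 14
@14: lock [4B, align 1] → 18
@18: pid [12B, align 1] → 30
@30: refcount [8B, align 1] → 38
size 38, align 1
array of 17: 17 × 38 = 646

646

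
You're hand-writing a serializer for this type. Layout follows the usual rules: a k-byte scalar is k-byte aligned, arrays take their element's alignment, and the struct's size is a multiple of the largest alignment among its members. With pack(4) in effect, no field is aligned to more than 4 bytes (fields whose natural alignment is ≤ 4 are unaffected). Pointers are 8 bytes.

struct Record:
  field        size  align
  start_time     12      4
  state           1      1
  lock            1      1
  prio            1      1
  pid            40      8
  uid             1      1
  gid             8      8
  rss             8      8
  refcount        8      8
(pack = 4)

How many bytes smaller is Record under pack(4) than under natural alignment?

natural layout:
  start_time at 0 (size 12, align 4) → ends 12
  state at 12 (size 1, align 1) → ends 13
  lock at 13 (size 1, align 1) → ends 14
  prio at 14 (size 1, align 1) → ends 15
  pad 1 to align 8 for pid
  pid at 16 (size 40, align 8) → ends 56
  uid at 56 (size 1, align 1) → ends 57
  pad 7 to align 8 for gid
  gid at 64 (size 8, align 8) → ends 72
  rss at 72 (size 8, align 8) → ends 80
  refcount at 80 (size 8, align 8) → ends 88
  total 88 bytes, alignment 8
packed(4) layout:
  start_time at 0 (size 12, align 4) → ends 12
  state at 12 (size 1, align 1) → ends 13
  lock at 13 (size 1, align 1) → ends 14
  prio at 14 (size 1, align 1) → ends 15
  pad 1 to align 4 for pid
  pid at 16 (size 40, align 4) → ends 56
  uid at 56 (size 1, align 1) → ends 57
  pad 3 to align 4 for gid
  gid at 60 (size 8, align 4) → ends 68
  rss at 68 (size 8, align 4) → ends 76
  refcount at 76 (size 8, align 4) → ends 84
  total 84 bytes, alignment 4
88 − 84 = 4

4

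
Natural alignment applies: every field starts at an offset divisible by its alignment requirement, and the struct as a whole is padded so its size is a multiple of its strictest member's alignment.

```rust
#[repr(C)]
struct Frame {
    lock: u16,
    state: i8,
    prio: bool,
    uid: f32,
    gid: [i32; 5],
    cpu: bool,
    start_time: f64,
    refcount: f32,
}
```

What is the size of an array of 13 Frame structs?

624

0..2  lock  (2B, 2-aligned)
2..3  state  (1B, 1-aligned)
3..4  prio  (1B, 1-aligned)
4..8  uid  (4B, 4-aligned)
8..28  gid  (20B, 4-aligned)
28..29  cpu  (1B, 1-aligned)
29..32  -- padding (3B)
32..40  start_time  (8B, 8-aligned)
40..44  refcount  (4B, 4-aligned)
44..48  -- tail padding (4B)
sizeof = 48, alignof = 8
array of 13: 13 × 48 = 624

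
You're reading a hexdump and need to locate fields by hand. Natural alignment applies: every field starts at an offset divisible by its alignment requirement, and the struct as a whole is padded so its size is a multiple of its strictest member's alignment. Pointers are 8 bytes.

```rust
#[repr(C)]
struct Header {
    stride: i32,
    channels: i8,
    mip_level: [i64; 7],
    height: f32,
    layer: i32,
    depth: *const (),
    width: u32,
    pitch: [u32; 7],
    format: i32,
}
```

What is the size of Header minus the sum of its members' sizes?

0..4  stride  (4B, 4-aligned)
4..5  channels  (1B, 1-aligned)
5..8  -- padding (3B)
8..64  mip_level  (56B, 8-aligned)
64..68  height  (4B, 4-aligned)
68..72  layer  (4B, 4-aligned)
72..80  depth  (8B, 8-aligned)
80..84  width  (4B, 4-aligned)
84..112  pitch  (28B, 4-aligned)
112..116  format  (4B, 4-aligned)
116..120  -- tail padding (4B)
sizeof = 120, alignof = 8
data bytes 113, size 120 → padding 7

7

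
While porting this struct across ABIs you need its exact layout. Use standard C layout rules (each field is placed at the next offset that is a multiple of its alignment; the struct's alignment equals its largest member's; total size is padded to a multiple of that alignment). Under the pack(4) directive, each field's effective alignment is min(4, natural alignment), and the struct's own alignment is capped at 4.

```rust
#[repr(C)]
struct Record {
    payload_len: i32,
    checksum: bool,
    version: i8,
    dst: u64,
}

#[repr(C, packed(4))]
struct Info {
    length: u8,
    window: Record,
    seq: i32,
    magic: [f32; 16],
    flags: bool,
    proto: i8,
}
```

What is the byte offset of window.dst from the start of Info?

Record: @0: payload_len [4B, align 4] → 4; @4: checksum [1B, align 1] → 5; @5: version [1B, align 1] → 6; +2 pad (align 8); @8: dst [8B, align 8] → 16; size 16, align 8
@0: length [1B, align 1] → 1
+3 pad (align 4)
@4: window [16B, align 4] → 20
within Record: dst at 8
4 + 8 = 12

12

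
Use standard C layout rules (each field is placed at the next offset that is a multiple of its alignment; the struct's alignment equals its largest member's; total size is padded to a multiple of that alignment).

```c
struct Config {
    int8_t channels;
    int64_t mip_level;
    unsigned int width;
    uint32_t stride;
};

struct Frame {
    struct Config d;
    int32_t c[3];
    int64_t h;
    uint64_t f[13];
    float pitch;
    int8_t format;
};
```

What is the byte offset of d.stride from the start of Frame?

20

Config: 0..1  channels  (1B, 1-aligned); 1..8  -- padding (7B); 8..16  mip_level  (8B, 8-aligned); 16..20  width  (4B, 4-aligned); 20..24  stride  (4B, 4-aligned); sizeof = 24, alignof = 8
0..24  d  (24B, 8-aligned)
within Config: stride at 20
0 + 20 = 20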